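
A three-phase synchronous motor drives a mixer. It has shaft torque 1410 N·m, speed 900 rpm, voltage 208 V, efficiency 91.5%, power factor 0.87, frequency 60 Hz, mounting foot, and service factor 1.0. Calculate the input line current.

ω = 2π×900/60 = 94.25 rad/s; P_out = τω = 1410 × 94.25 = 132893 W
P_in = P_out / η = 132893 / 0.915 = 145238 W
I_L = P_in / (√3·V_L·cosφ) = 145238 / (1.732 × 208 × 0.87) = 463 A

463 A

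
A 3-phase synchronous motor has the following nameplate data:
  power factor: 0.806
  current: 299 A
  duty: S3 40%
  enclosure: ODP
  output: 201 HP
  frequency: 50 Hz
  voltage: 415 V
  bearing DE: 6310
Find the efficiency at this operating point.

86.6 %

P_out = 201 × 746 = 149946 W
P_in = √3·V_L·I_L·cosφ = 1.732 × 415 × 299 × 0.806 = 173222 W
η = P_out / P_in = 149946 / 173222 = 0.866 = 86.6%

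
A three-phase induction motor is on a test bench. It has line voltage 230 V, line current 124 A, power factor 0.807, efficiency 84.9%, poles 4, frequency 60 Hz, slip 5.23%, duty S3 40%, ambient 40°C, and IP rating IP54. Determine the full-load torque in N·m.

189 N·m

P_in = √3·V·I·cosφ = 1.732 × 230 × 124 × 0.807 = 39863 W
P_out = η·P_in = 0.849 × 39863 = 33844 W
n_s = 120×60/4 = 1800 rpm; n = 1800×(1−0.0523) = 1706 rpm
ω = 2π×1706/60 = 178.7 rad/s
τ = P_out/ω = 33844/178.7 = 189 N·m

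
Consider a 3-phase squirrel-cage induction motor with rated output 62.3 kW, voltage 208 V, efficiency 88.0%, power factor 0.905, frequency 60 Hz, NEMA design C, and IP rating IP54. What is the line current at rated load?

217 A

P_out = 62.3 kW = 62300 W
P_in = P_out / η = 62300 / 0.880 = 70795 W
I_L = P_in / (√3·V_L·cosφ) = 70795 / (1.732 × 208 × 0.905) = 217 A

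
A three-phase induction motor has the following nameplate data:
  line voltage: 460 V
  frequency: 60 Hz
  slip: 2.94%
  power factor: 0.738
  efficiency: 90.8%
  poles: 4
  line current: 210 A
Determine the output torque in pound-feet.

452 lb·ft

P_in = √3·V·I·cosφ = 1.732 × 460 × 210 × 0.738 = 123476 W
P_out = η·P_in = 0.908 × 123476 = 112116 W
n_s = 120×60/4 = 1800 rpm; n = 1800×(1−0.0294) = 1747 rpm
ω = 2π×1747/60 = 182.9 rad/s
τ = P_out/ω = 112116/182.9 = 613 N·m
In lb·ft: 613/1.356 = 452 lb·ft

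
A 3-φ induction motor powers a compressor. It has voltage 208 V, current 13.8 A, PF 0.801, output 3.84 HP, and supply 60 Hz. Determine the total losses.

P_in = √3·V·I·cosφ = 1.732×208×13.8×0.801 = 3982 W
P_out = 3.84×746 = 2865 W
Losses = P_in − P_out = 3982 − 2865 = 1117 W

1120 W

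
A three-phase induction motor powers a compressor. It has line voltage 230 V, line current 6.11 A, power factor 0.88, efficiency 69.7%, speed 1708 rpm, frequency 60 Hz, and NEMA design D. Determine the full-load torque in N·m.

8.35 N·m

P_in = √3·V·I·cosφ = 1.732 × 230 × 6.11 × 0.88 = 2142 W
P_out = η·P_in = 0.697 × 2142 = 1493 W
n = 1708 rpm
ω = 2π×1708/60 = 178.9 rad/s
τ = P_out/ω = 1493/178.9 = 8.35 N·m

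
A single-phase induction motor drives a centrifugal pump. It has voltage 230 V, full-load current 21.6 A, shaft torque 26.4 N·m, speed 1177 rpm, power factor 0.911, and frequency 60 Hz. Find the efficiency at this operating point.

71.9 %

ω = 2π × 1177/60 = 123.3 rad/s; P_out = τω = 26.4 × 123.3 = 3255 W
P_in = V·I·cosφ = 230 × 21.6 × 0.911 = 4526 W
η = P_out / P_in = 3255 / 4526 = 0.719 = 71.9%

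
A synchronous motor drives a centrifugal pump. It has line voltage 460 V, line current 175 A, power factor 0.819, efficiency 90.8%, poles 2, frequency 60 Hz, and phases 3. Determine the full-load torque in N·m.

P_in = √3·V·I·cosφ = 1.732 × 460 × 175 × 0.819 = 114190 W
P_out = η·P_in = 0.908 × 114190 = 103685 W
n = n_s = 120×60/2 = 3600 rpm (synchronous)
ω = 2π×3600/60 = 377 rad/s
τ = P_out/ω = 103685/377 = 275 N·m

275 N·m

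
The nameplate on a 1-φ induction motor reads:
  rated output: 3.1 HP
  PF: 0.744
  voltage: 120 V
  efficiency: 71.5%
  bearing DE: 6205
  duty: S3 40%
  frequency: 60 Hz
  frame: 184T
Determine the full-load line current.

P_out = 3.1 × 746 = 2313 W
P_in = P_out / η = 2313 / 0.715 = 3235 W
I = P_in / (V·cosφ) = 3235 / (120 × 0.744) = 36.2 A

36.2 A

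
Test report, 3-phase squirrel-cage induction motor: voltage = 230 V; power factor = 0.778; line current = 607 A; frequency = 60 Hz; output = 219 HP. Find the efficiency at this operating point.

P_out = 219 × 746 = 163374 W
P_in = √3·V_L·I_L·cosφ = 1.732 × 230 × 607 × 0.778 = 188124 W
η = P_out / P_in = 163374 / 188124 = 0.868 = 86.8%

86.8 %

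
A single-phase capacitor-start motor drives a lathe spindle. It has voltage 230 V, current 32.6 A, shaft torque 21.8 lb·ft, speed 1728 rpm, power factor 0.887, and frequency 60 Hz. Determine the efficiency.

τ = 21.8 lb·ft × 1.356 = 29.56 N·m
ω = 2π × 1728/60 = 181 rad/s; P_out = τω = 29.56 × 181 = 5350 W
P_in = V·I·cosφ = 230 × 32.6 × 0.887 = 6651 W
η = P_out / P_in = 5350 / 6651 = 0.804 = 80.4%

80.4 %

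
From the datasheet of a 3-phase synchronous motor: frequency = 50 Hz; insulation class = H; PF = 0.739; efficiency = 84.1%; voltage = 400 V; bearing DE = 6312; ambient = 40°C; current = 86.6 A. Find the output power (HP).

P_in = √3·V·I·cosφ = 1.732 × 400 × 86.6 × 0.739 = 44337 W
P_out = η·P_in = 0.841 × 44337 = 37287 W
= 37287/746 = 50 HP

50 HP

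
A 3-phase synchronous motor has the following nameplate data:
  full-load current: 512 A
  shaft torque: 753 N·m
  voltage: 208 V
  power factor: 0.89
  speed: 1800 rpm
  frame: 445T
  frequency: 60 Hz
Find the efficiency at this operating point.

ω = 2π × 1800/60 = 188.5 rad/s; P_out = τω = 753 × 188.5 = 141941 W
P_in = √3·V_L·I_L·cosφ = 1.732 × 208 × 512 × 0.89 = 164161 W
η = P_out / P_in = 141941 / 164161 = 0.865 = 86.5%

86.5 %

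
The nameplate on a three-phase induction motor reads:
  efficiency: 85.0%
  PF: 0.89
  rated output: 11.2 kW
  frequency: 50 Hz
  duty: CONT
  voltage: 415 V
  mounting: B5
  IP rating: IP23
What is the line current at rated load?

P_out = 11.2 kW = 11200 W
P_in = P_out / η = 11200 / 0.850 = 13176 W
I_L = P_in / (√3·V_L·cosφ) = 13176 / (1.732 × 415 × 0.89) = 20.6 A

20.6 A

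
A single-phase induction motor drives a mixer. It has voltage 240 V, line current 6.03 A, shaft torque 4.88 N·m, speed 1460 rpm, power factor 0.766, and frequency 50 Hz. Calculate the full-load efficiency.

67.3 %

ω = 2π × 1460/60 = 152.9 rad/s; P_out = τω = 4.88 × 152.9 = 746 W
P_in = V·I·cosφ = 240 × 6.03 × 0.766 = 1109 W
η = P_out / P_in = 746 / 1109 = 0.673 = 67.3%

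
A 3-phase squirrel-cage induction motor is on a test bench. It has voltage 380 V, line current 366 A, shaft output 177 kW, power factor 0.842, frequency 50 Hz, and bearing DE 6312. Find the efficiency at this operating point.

P_out = 177 kW = 177000 W
P_in = √3·V_L·I_L·cosφ = 1.732 × 380 × 366 × 0.842 = 202826 W
η = P_out / P_in = 177000 / 202826 = 0.873 = 87.3%

87.3 %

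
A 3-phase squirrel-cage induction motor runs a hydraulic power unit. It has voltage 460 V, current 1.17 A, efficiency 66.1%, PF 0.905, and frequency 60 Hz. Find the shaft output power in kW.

P_in = √3·V·I·cosφ = 1.732 × 460 × 1.17 × 0.905 = 844 W
P_out = η·P_in = 0.661 × 844 = 558 W

0.558 kW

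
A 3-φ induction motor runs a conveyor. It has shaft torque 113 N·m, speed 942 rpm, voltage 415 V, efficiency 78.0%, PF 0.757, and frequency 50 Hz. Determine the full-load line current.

26.3 A

ω = 2π×942/60 = 98.65 rad/s; P_out = τω = 113 × 98.65 = 11147 W
P_in = P_out / η = 11147 / 0.780 = 14291 W
I_L = P_in / (√3·V_L·cosφ) = 14291 / (1.732 × 415 × 0.757) = 26.3 A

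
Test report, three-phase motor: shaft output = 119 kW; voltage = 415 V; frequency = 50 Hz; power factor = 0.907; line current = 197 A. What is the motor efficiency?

P_out = 119 kW = 119000 W
P_in = √3·V_L·I_L·cosφ = 1.732 × 415 × 197 × 0.907 = 128431 W
η = P_out / P_in = 119000 / 128431 = 0.927 = 92.7%

92.7 %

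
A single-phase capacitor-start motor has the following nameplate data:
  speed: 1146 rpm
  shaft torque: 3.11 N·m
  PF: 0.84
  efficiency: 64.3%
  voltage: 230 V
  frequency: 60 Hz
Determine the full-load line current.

ω = 2π×1146/60 = 120 rad/s; P_out = τω = 3.11 × 120 = 373 W
P_in = P_out / η = 373 / 0.643 = 580 W
I = P_in / (V·cosφ) = 580 / (230 × 0.84) = 3 A

3 A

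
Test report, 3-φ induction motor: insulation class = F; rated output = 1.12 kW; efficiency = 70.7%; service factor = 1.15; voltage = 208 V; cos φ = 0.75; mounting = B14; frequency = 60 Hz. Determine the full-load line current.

5.86 A

P_out = 1.12 kW = 1120 W
P_in = P_out / η = 1120 / 0.707 = 1584 W
I_L = P_in / (√3·V_L·cosφ) = 1584 / (1.732 × 208 × 0.75) = 5.86 A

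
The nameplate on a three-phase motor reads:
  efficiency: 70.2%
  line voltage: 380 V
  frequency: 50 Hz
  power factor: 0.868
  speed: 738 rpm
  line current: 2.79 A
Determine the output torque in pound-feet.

10.7 lb·ft

P_in = √3·V·I·cosφ = 1.732 × 380 × 2.79 × 0.868 = 1594 W
P_out = η·P_in = 0.702 × 1594 = 1119 W
n = 738 rpm
ω = 2π×738/60 = 77.28 rad/s
τ = P_out/ω = 1119/77.28 = 14.48 N·m
In lb·ft: 14.48/1.356 = 10.7 lb·ft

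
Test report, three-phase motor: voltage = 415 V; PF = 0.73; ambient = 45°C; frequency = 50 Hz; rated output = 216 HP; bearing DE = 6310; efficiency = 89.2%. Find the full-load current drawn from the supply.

344 A

P_out = 216 × 746 = 161136 W
P_in = P_out / η = 161136 / 0.892 = 180646 W
I_L = P_in / (√3·V_L·cosφ) = 180646 / (1.732 × 415 × 0.73) = 344 A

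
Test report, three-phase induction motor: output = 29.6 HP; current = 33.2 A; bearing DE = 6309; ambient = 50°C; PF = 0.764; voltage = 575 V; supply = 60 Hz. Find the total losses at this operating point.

P_in = √3·V·I·cosφ = 1.732×575×33.2×0.764 = 25261 W
P_out = 29.6×746 = 22082 W
Losses = P_in − P_out = 25261 − 22082 = 3179 W

3.18 kW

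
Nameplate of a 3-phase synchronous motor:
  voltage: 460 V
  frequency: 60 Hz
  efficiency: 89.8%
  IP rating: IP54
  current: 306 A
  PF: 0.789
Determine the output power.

173 kW

P_in = √3·V·I·cosφ = 1.732 × 460 × 306 × 0.789 = 192355 W
P_out = η·P_in = 0.898 × 192355 = 172735 W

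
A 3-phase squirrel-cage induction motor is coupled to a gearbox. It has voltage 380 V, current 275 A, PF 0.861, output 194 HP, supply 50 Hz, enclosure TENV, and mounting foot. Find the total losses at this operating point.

P_in = √3·V·I·cosφ = 1.732×380×275×0.861 = 155836 W
P_out = 194×746 = 144724 W
Losses = P_in − P_out = 155836 − 144724 = 11112 W

11.1 kW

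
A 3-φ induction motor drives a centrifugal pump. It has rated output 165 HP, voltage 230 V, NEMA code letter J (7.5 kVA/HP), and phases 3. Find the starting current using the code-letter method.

S_LR = 7.5 × 165 = 1237.5 kVA
I_LR = S_LR/(√3·V_L) = 1237500/(1.732×230) = 3110 A

3110 A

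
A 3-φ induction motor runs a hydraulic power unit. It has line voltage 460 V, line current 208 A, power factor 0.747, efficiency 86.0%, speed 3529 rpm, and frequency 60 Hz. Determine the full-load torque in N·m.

P_in = √3·V·I·cosφ = 1.732 × 460 × 208 × 0.747 = 123791 W
P_out = η·P_in = 0.86 × 123791 = 106460 W
n = 3529 rpm
ω = 2π×3529/60 = 369.6 rad/s
τ = P_out/ω = 106460/369.6 = 288 N·m

288 N·m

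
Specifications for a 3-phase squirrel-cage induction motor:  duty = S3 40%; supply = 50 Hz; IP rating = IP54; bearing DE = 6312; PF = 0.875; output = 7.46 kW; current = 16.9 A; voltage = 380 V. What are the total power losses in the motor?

2270 W

P_in = √3·V·I·cosφ = 1.732×380×16.9×0.875 = 9733 W
P_out = 7460 W
Losses = P_in − P_out = 9733 − 7460 = 2273 W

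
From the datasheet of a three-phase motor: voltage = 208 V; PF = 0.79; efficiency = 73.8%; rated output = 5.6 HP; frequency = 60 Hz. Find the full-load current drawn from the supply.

P_out = 5.6 × 746 = 4178 W
P_in = P_out / η = 4178 / 0.738 = 5661 W
I_L = P_in / (√3·V_L·cosφ) = 5661 / (1.732 × 208 × 0.79) = 19.9 A

19.9 A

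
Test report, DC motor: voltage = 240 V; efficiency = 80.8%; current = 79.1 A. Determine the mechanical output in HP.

P_in = V·I = 240 × 79.1 = 18984 W
P_out = η·P_in = 0.808 × 18984 = 15339 W
= 15339/746 = 20.6 HP

20.6 HP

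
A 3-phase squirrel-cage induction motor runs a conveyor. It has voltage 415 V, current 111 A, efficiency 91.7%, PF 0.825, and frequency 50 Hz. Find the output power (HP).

P_in = √3·V·I·cosφ = 1.732 × 415 × 111 × 0.825 = 65822 W
P_out = η·P_in = 0.917 × 65822 = 60359 W
= 60359/746 = 80.9 HP

80.9 HP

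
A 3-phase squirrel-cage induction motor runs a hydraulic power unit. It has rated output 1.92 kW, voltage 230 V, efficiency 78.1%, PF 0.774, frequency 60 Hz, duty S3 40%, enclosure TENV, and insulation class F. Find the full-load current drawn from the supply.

7.97 A

P_out = 1.92 kW = 1920 W
P_in = P_out / η = 1920 / 0.781 = 2458 W
I_L = P_in / (√3·V_L·cosφ) = 2458 / (1.732 × 230 × 0.774) = 7.97 A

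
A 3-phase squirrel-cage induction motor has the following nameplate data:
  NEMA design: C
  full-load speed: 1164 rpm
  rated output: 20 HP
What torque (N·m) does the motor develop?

122 N·m

P_out = 20 × 746 = 14920 W
ω = 2π × 1164/60 = 121.9 rad/s
τ = P_out/ω = 14920/121.9 = 122 N·m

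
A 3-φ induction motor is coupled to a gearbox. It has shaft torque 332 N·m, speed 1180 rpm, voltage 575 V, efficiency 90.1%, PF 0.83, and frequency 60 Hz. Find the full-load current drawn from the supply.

ω = 2π×1180/60 = 123.6 rad/s; P_out = τω = 332 × 123.6 = 41035 W
P_in = P_out / η = 41035 / 0.901 = 45544 W
I_L = P_in / (√3·V_L·cosφ) = 45544 / (1.732 × 575 × 0.83) = 55.1 A

55.1 A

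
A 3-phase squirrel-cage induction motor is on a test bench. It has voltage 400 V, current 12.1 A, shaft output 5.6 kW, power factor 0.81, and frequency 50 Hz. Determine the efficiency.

82.5 %

P_out = 5.6 kW = 5600 W
P_in = √3·V_L·I_L·cosφ = 1.732 × 400 × 12.1 × 0.81 = 6790 W
η = P_out / P_in = 5600 / 6790 = 0.825 = 82.5%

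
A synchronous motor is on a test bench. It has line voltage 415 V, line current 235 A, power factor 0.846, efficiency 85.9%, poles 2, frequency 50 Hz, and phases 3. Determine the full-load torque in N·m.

391 N·m

P_in = √3·V·I·cosφ = 1.732 × 415 × 235 × 0.846 = 142901 W
P_out = η·P_in = 0.859 × 142901 = 122752 W
n = n_s = 120×50/2 = 3000 rpm (synchronous)
ω = 2π×3000/60 = 314.2 rad/s
τ = P_out/ω = 122752/314.2 = 391 N·m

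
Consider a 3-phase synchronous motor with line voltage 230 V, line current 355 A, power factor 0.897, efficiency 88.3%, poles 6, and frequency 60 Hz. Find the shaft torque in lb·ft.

657 lb·ft

P_in = √3·V·I·cosφ = 1.732 × 230 × 355 × 0.897 = 126852 W
P_out = η·P_in = 0.883 × 126852 = 112010 W
n = n_s = 120×60/6 = 1200 rpm (synchronous)
ω = 2π×1200/60 = 125.7 rad/s
τ = P_out/ω = 112010/125.7 = 891.1 N·m
In lb·ft: 891.1/1.356 = 657 lb·ft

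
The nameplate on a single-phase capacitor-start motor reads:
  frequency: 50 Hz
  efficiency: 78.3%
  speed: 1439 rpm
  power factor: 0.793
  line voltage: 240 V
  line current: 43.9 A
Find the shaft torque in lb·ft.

32 lb·ft

P_in = V·I·cosφ = 240 × 43.9 × 0.793 = 8355 W
P_out = η·P_in = 0.783 × 8355 = 6542 W
n = 1439 rpm
ω = 2π×1439/60 = 150.7 rad/s
τ = P_out/ω = 6542/150.7 = 43.41 N·m
In lb·ft: 43.41/1.356 = 32 lb·ft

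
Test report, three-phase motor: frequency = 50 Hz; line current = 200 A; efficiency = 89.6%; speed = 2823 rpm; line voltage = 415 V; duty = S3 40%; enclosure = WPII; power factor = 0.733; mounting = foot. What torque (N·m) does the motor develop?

319 N·m

P_in = √3·V·I·cosφ = 1.732 × 415 × 200 × 0.733 = 105373 W
P_out = η·P_in = 0.896 × 105373 = 94414 W
n = 2823 rpm
ω = 2π×2823/60 = 295.6 rad/s
τ = P_out/ω = 94414/295.6 = 319 N·m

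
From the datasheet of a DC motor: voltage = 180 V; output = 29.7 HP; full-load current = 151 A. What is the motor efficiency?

P_out = 29.7 × 746 = 22156 W
P_in = V·I = 180 × 151 = 27180 W
η = P_out / P_in = 22156 / 27180 = 0.815 = 81.5%

81.5 %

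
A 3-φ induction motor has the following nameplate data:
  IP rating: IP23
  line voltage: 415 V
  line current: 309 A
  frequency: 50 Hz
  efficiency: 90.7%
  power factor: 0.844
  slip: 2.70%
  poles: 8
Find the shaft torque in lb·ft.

1640 lb·ft

P_in = √3·V·I·cosφ = 1.732 × 415 × 309 × 0.844 = 187455 W
P_out = η·P_in = 0.907 × 187455 = 170022 W
n_s = 120×50/8 = 750 rpm; n = 750×(1−0.027) = 730 rpm
ω = 2π×730/60 = 76.45 rad/s
τ = P_out/ω = 170022/76.45 = 2224 N·m
In lb·ft: 2224/1.356 = 1640 lb·ft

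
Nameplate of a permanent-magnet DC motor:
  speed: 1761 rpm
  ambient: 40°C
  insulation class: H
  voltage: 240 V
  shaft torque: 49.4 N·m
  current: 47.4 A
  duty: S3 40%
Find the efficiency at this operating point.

ω = 2π × 1761/60 = 184.4 rad/s; P_out = τω = 49.4 × 184.4 = 9109 W
P_in = V·I = 240 × 47.4 = 11376 W
η = P_out / P_in = 9109 / 11376 = 0.801 = 80.1%

80.1 %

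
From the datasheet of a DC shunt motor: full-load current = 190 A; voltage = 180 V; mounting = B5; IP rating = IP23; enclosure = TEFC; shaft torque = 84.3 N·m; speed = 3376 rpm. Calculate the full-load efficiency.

ω = 2π × 3376/60 = 353.5 rad/s; P_out = τω = 84.3 × 353.5 = 29800 W
P_in = V·I = 180 × 190 = 34200 W
η = P_out / P_in = 29800 / 34200 = 0.871 = 87.1%

87.1 %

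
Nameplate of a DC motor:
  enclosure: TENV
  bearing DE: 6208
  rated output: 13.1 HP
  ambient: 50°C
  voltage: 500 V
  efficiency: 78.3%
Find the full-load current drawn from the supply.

25 A

P_out = 13.1 × 746 = 9773 W
P_in = P_out / η = 9773 / 0.783 = 12481 W
I = P_in / V = 12481 / 500 = 25 A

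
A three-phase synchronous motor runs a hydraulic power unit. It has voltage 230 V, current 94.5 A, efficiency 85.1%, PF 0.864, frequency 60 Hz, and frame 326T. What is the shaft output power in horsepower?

P_in = √3·V·I·cosφ = 1.732 × 230 × 94.5 × 0.864 = 32525 W
P_out = η·P_in = 0.851 × 32525 = 27679 W
= 27679/746 = 37.1 HP

37.1 HP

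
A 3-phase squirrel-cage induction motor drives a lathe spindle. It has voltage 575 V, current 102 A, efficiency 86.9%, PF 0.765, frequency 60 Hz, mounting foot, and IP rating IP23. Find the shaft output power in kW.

P_in = √3·V·I·cosφ = 1.732 × 575 × 102 × 0.765 = 77710 W
P_out = η·P_in = 0.869 × 77710 = 67530 W

67.5 kW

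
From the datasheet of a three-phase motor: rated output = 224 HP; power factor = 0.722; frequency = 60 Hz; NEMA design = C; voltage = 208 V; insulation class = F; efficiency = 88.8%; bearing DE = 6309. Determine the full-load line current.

723 A

P_out = 224 × 746 = 167104 W
P_in = P_out / η = 167104 / 0.888 = 188180 W
I_L = P_in / (√3·V_L·cosφ) = 188180 / (1.732 × 208 × 0.722) = 723 A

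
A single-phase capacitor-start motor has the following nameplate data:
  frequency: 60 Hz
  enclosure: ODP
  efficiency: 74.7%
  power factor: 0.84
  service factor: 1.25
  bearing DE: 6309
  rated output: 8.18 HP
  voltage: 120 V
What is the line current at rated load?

P_out = 8.18 × 746 = 6102 W
P_in = P_out / η = 6102 / 0.747 = 8169 W
I = P_in / (V·cosφ) = 8169 / (120 × 0.84) = 81 A

81 A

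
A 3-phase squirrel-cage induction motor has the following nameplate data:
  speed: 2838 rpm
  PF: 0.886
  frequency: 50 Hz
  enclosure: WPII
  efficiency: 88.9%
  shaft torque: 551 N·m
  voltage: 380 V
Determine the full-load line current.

316 A

ω = 2π×2838/60 = 297.2 rad/s; P_out = τω = 551 × 297.2 = 163757 W
P_in = P_out / η = 163757 / 0.889 = 184204 W
I_L = P_in / (√3·V_L·cosφ) = 184204 / (1.732 × 380 × 0.886) = 316 A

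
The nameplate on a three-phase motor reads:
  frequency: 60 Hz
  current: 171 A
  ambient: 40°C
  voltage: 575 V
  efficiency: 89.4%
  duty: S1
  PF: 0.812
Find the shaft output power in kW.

124 kW

P_in = √3·V·I·cosφ = 1.732 × 575 × 171 × 0.812 = 138283 W
P_out = η·P_in = 0.894 × 138283 = 123625 W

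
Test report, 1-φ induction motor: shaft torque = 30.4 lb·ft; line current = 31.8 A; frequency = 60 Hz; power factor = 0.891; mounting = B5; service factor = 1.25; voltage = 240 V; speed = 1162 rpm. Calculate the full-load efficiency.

73.8 %

τ = 30.4 lb·ft × 1.356 = 41.22 N·m
ω = 2π × 1162/60 = 121.7 rad/s; P_out = τω = 41.22 × 121.7 = 5016 W
P_in = V·I·cosφ = 240 × 31.8 × 0.891 = 6800 W
η = P_out / P_in = 5016 / 6800 = 0.738 = 73.8%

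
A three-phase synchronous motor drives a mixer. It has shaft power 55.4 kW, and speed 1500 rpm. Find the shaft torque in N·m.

ω = 2π × 1500/60 = 157.1 rad/s
τ = P/ω = 55400/157.1 = 353 N·m

353 N·m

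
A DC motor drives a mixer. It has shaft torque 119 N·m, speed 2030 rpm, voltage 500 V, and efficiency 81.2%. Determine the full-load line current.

ω = 2π×2030/60 = 212.6 rad/s; P_out = τω = 119 × 212.6 = 25299 W
P_in = P_out / η = 25299 / 0.812 = 31156 W
I = P_in / V = 31156 / 500 = 62.3 A

62.3 A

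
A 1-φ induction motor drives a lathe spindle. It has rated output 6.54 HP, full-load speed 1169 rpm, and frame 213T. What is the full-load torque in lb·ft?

29.4 lb·ft

P_out = 6.54 × 746 = 4879 W
ω = 2π × 1169/60 = 122.4 rad/s
τ = P_out/ω = 4879/122.4 = 39.86 N·m
In lb·ft: 39.86/1.356 = 29.4 lb·ft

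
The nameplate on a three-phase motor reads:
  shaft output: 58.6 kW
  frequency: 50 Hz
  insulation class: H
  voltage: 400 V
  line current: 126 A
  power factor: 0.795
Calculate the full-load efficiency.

84.4 %

P_out = 58.6 kW = 58600 W
P_in = √3·V_L·I_L·cosφ = 1.732 × 400 × 126 × 0.795 = 69398 W
η = P_out / P_in = 58600 / 69398 = 0.844 = 84.4%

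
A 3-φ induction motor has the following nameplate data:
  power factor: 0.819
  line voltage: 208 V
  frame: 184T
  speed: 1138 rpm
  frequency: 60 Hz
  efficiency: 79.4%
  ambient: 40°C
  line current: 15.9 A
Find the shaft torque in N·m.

P_in = √3·V·I·cosφ = 1.732 × 208 × 15.9 × 0.819 = 4691 W
P_out = η·P_in = 0.794 × 4691 = 3725 W
n = 1138 rpm
ω = 2π×1138/60 = 119.2 rad/s
τ = P_out/ω = 3725/119.2 = 31.3 N·m

31.3 N·m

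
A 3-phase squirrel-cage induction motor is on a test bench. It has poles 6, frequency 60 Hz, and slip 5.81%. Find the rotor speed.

1130 rpm

n_s = 120f/p = 120×60/6 = 1200 rpm
n = n_s(1 − s) = 1200 × (1 − 0.0581) = 1130 rpm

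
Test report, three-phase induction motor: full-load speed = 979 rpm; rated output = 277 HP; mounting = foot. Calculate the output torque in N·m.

P_out = 277 × 746 = 206642 W
ω = 2π × 979/60 = 102.5 rad/s
τ = P_out/ω = 206642/102.5 = 2020 N·m

2020 N·m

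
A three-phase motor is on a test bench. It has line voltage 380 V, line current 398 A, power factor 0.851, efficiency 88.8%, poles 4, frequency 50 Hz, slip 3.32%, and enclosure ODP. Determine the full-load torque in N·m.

P_in = √3·V·I·cosφ = 1.732 × 380 × 398 × 0.851 = 222917 W
P_out = η·P_in = 0.888 × 222917 = 197950 W
n_s = 120×50/4 = 1500 rpm; n = 1500×(1−0.0332) = 1450 rpm
ω = 2π×1450/60 = 151.8 rad/s
τ = P_out/ω = 197950/151.8 = 1300 N·m

1300 N·m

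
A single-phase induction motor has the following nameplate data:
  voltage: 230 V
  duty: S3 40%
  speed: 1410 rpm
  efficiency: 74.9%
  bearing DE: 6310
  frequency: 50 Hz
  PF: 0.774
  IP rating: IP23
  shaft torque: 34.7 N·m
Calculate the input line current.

38.4 A

ω = 2π×1410/60 = 147.7 rad/s; P_out = τω = 34.7 × 147.7 = 5125 W
P_in = P_out / η = 5125 / 0.749 = 6842 W
I = P_in / (V·cosφ) = 6842 / (230 × 0.774) = 38.4 A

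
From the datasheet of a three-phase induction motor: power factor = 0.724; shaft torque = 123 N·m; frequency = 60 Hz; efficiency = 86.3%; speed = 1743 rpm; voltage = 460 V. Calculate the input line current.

ω = 2π×1743/60 = 182.5 rad/s; P_out = τω = 123 × 182.5 = 22448 W
P_in = P_out / η = 22448 / 0.863 = 26012 W
I_L = P_in / (√3·V_L·cosφ) = 26012 / (1.732 × 460 × 0.724) = 45.1 A

45.1 A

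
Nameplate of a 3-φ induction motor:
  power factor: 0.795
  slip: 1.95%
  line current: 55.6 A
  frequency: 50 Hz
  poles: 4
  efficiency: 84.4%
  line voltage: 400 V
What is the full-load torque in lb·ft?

P_in = √3·V·I·cosφ = 1.732 × 400 × 55.6 × 0.795 = 30623 W
P_out = η·P_in = 0.844 × 30623 = 25846 W
n_s = 120×50/4 = 1500 rpm; n = 1500×(1−0.0195) = 1471 rpm
ω = 2π×1471/60 = 154 rad/s
τ = P_out/ω = 25846/154 = 167.8 N·m
In lb·ft: 167.8/1.356 = 124 lb·ft

124 lb·ft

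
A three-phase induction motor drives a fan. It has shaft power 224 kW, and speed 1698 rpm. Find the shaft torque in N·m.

1260 N·m

ω = 2π × 1698/60 = 177.8 rad/s
τ = P/ω = 224000/177.8 = 1260 N·m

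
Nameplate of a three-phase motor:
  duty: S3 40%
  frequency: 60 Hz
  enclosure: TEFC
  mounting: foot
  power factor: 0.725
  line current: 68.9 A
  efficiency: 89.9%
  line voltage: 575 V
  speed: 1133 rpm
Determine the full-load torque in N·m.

377 N·m

P_in = √3·V·I·cosφ = 1.732 × 575 × 68.9 × 0.725 = 49748 W
P_out = η·P_in = 0.899 × 49748 = 44723 W
n = 1133 rpm
ω = 2π×1133/60 = 118.6 rad/s
τ = P_out/ω = 44723/118.6 = 377 N·m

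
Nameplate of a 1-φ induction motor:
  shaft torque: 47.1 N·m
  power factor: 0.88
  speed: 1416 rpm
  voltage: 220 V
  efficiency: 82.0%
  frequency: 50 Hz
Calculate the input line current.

44 A

ω = 2π×1416/60 = 148.3 rad/s; P_out = τω = 47.1 × 148.3 = 6985 W
P_in = P_out / η = 6985 / 0.820 = 8518 W
I = P_in / (V·cosφ) = 8518 / (220 × 0.88) = 44 A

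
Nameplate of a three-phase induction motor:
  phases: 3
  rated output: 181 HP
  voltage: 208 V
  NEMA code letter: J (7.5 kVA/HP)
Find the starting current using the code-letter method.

S_LR = 7.5 × 181 = 1357.5 kVA
I_LR = S_LR/(√3·V_L) = 1357500/(1.732×208) = 3770 A

3770 A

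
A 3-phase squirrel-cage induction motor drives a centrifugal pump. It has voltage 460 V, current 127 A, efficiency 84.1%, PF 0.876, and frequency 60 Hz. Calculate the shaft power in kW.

74.5 kW

P_in = √3·V·I·cosφ = 1.732 × 460 × 127 × 0.876 = 88637 W
P_out = η·P_in = 0.841 × 88637 = 74544 W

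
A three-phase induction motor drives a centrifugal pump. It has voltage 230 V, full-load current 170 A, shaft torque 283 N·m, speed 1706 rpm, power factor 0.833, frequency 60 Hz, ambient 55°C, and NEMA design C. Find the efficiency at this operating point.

89.6 %

ω = 2π × 1706/60 = 178.7 rad/s; P_out = τω = 283 × 178.7 = 50572 W
P_in = √3·V_L·I_L·cosφ = 1.732 × 230 × 170 × 0.833 = 56412 W
η = P_out / P_in = 50572 / 56412 = 0.896 = 89.6%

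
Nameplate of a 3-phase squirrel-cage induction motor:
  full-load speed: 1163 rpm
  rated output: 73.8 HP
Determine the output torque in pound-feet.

333 lb·ft

P_out = 73.8 × 746 = 55055 W
ω = 2π × 1163/60 = 121.8 rad/s
τ = P_out/ω = 55055/121.8 = 452 N·m
In lb·ft: 452/1.356 = 333 lb·ft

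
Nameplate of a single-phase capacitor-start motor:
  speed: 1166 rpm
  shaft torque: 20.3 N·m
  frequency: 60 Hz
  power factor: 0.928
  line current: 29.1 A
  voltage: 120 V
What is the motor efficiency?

ω = 2π × 1166/60 = 122.1 rad/s; P_out = τω = 20.3 × 122.1 = 2479 W
P_in = V·I·cosφ = 120 × 29.1 × 0.928 = 3241 W
η = P_out / P_in = 2479 / 3241 = 0.765 = 76.5%

76.5 %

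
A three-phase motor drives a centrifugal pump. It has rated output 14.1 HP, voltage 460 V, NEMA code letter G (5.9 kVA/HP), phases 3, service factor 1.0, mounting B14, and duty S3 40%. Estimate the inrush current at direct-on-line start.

S_LR = 5.9 × 14.1 = 83.19 kVA
I_LR = S_LR/(√3·V_L) = 83190/(1.732×460) = 104 A

104 A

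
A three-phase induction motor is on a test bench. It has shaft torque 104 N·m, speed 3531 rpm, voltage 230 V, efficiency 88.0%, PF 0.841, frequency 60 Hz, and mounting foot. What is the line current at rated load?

130 A

ω = 2π×3531/60 = 369.8 rad/s; P_out = τω = 104 × 369.8 = 38459 W
P_in = P_out / η = 38459 / 0.880 = 43703 W
I_L = P_in / (√3·V_L·cosφ) = 43703 / (1.732 × 230 × 0.841) = 130 A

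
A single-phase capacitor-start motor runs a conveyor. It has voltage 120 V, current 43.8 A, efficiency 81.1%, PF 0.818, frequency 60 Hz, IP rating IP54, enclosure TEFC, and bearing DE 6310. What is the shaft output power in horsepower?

4.67 HP

P_in = V·I·cosφ = 120 × 43.8 × 0.818 = 4299 W
P_out = η·P_in = 0.811 × 4299 = 3486 W
= 3486/746 = 4.67 HP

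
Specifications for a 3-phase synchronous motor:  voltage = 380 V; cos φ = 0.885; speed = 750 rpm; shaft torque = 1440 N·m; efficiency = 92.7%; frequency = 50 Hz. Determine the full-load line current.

209 A

ω = 2π×750/60 = 78.54 rad/s; P_out = τω = 1440 × 78.54 = 113098 W
P_in = P_out / η = 113098 / 0.927 = 122004 W
I_L = P_in / (√3·V_L·cosφ) = 122004 / (1.732 × 380 × 0.885) = 209 A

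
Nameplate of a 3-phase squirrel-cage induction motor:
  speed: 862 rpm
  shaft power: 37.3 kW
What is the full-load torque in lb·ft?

ω = 2π × 862/60 = 90.27 rad/s
τ = P/ω = 37300/90.27 = 413.2 N·m
In lb·ft: 413.2/1.356 = 305 lb·ft

305 lb·ft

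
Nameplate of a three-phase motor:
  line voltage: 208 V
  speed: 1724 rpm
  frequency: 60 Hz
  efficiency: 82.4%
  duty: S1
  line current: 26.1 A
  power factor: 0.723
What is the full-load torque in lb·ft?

22.9 lb·ft

P_in = √3·V·I·cosφ = 1.732 × 208 × 26.1 × 0.723 = 6798 W
P_out = η·P_in = 0.824 × 6798 = 5602 W
n = 1724 rpm
ω = 2π×1724/60 = 180.5 rad/s
τ = P_out/ω = 5602/180.5 = 31.04 N·m
In lb·ft: 31.04/1.356 = 22.9 lb·ft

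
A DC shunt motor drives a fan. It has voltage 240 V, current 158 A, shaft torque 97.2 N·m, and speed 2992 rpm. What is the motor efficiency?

ω = 2π × 2992/60 = 313.3 rad/s; P_out = τω = 97.2 × 313.3 = 30453 W
P_in = V·I = 240 × 158 = 37920 W
η = P_out / P_in = 30453 / 37920 = 0.803 = 80.3%

80.3 %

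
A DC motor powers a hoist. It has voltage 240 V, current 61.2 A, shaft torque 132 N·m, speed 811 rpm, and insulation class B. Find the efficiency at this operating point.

ω = 2π × 811/60 = 84.93 rad/s; P_out = τω = 132 × 84.93 = 11211 W
P_in = V·I = 240 × 61.2 = 14688 W
η = P_out / P_in = 11211 / 14688 = 0.763 = 76.3%

76.3 %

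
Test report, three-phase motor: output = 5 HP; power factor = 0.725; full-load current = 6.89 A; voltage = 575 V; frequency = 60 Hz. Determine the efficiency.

P_out = 5 × 746 = 3730 W
P_in = √3·V_L·I_L·cosφ = 1.732 × 575 × 6.89 × 0.725 = 4975 W
η = P_out / P_in = 3730 / 4975 = 0.750 = 75.0%

75.0 %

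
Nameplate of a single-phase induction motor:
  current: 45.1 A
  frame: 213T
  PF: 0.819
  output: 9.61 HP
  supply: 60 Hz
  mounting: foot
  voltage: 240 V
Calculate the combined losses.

P_in = V·I·cosφ = 240×45.1×0.819 = 8865 W
P_out = 9.61×746 = 7169 W
Losses = P_in − P_out = 8865 − 7169 = 1696 W

1.7 kW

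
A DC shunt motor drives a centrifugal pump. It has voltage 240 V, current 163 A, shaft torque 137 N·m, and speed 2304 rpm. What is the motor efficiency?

84.5 %

ω = 2π × 2304/60 = 241.3 rad/s; P_out = τω = 137 × 241.3 = 33058 W
P_in = V·I = 240 × 163 = 39120 W
η = P_out / P_in = 33058 / 39120 = 0.845 = 84.5%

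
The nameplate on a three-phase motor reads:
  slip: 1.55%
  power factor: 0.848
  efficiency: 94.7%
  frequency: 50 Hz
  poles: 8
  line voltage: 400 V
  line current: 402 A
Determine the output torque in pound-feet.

P_in = √3·V·I·cosφ = 1.732 × 400 × 402 × 0.848 = 236173 W
P_out = η·P_in = 0.947 × 236173 = 223656 W
n_s = 120×50/8 = 750 rpm; n = 750×(1−0.0155) = 738 rpm
ω = 2π×738/60 = 77.28 rad/s
τ = P_out/ω = 223656/77.28 = 2894 N·m
In lb·ft: 2894/1.356 = 2130 lb·ft

2130 lb·ft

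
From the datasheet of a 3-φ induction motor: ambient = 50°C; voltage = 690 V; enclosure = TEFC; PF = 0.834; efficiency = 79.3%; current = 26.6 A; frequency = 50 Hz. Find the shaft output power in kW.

21 kW

P_in = √3·V·I·cosφ = 1.732 × 690 × 26.6 × 0.834 = 26512 W
P_out = η·P_in = 0.793 × 26512 = 21024 W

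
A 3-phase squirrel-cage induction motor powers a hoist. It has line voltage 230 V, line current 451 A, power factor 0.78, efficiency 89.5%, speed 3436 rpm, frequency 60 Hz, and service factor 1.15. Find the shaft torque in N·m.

349 N·m

P_in = √3·V·I·cosφ = 1.732 × 230 × 451 × 0.78 = 140135 W
P_out = η·P_in = 0.895 × 140135 = 125421 W
n = 3436 rpm
ω = 2π×3436/60 = 359.8 rad/s
τ = P_out/ω = 125421/359.8 = 349 N·m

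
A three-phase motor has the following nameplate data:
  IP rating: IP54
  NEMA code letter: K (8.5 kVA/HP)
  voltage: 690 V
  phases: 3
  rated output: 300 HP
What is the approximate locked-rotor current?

2130 A

S_LR = 8.5 × 300 = 2550 kVA
I_LR = S_LR/(√3·V_L) = 2550000/(1.732×690) = 2130 A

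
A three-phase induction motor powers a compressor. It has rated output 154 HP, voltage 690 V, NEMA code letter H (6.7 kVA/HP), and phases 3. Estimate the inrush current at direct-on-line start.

863 A

S_LR = 6.7 × 154 = 1031.8 kVA
I_LR = S_LR/(√3·V_L) = 1031800/(1.732×690) = 863 A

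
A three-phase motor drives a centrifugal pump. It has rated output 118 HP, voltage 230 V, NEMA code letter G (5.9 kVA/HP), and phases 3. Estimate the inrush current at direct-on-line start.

S_LR = 5.9 × 118 = 696.2 kVA
I_LR = S_LR/(√3·V_L) = 696200/(1.732×230) = 1750 A

1750 A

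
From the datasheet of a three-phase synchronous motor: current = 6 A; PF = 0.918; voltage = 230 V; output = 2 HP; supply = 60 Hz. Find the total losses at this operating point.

P_in = √3·V·I·cosφ = 1.732×230×6×0.918 = 2194 W
P_out = 2×746 = 1492 W
Losses = P_in − P_out = 2194 − 1492 = 702 W

702 W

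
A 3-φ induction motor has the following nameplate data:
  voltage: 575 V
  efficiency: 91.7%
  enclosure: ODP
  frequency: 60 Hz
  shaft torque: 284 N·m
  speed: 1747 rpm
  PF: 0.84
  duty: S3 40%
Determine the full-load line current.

ω = 2π×1747/60 = 182.9 rad/s; P_out = τω = 284 × 182.9 = 51944 W
P_in = P_out / η = 51944 / 0.917 = 56646 W
I_L = P_in / (√3·V_L·cosφ) = 56646 / (1.732 × 575 × 0.84) = 67.7 A

67.7 A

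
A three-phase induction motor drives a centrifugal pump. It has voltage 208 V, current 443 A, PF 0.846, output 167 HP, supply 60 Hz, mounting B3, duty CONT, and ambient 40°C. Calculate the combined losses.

10400 W

P_in = √3·V·I·cosφ = 1.732×208×443×0.846 = 135016 W
P_out = 167×746 = 124582 W
Losses = P_in − P_out = 135016 − 124582 = 10434 W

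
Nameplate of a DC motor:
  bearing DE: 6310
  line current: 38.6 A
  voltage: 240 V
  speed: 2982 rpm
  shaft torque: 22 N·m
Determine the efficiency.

ω = 2π × 2982/60 = 312.3 rad/s; P_out = τω = 22 × 312.3 = 6871 W
P_in = V·I = 240 × 38.6 = 9264 W
η = P_out / P_in = 6871 / 9264 = 0.742 = 74.2%

74.2 %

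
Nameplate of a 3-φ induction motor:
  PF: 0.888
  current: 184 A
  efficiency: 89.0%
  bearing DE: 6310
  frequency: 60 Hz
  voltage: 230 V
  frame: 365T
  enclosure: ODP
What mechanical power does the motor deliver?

P_in = √3·V·I·cosφ = 1.732 × 230 × 184 × 0.888 = 65089 W
P_out = η·P_in = 0.89 × 65089 = 57929 W

57.9 kW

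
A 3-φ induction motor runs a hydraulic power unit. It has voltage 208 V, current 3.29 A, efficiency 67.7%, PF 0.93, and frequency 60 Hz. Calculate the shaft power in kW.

0.746 kW

P_in = √3·V·I·cosφ = 1.732 × 208 × 3.29 × 0.93 = 1102 W
P_out = η·P_in = 0.677 × 1102 = 746 W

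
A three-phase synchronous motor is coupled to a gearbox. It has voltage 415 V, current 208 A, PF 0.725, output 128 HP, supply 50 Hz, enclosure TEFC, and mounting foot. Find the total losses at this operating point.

P_in = √3·V·I·cosφ = 1.732×415×208×0.725 = 108392 W
P_out = 128×746 = 95488 W
Losses = P_in − P_out = 108392 − 95488 = 12904 W

12900 W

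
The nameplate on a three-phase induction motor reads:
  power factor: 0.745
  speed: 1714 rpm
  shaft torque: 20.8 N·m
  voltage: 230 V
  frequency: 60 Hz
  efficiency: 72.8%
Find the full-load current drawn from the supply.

17.3 A

ω = 2π×1714/60 = 179.5 rad/s; P_out = τω = 20.8 × 179.5 = 3734 W
P_in = P_out / η = 3734 / 0.728 = 5129 W
I_L = P_in / (√3·V_L·cosφ) = 5129 / (1.732 × 230 × 0.745) = 17.3 A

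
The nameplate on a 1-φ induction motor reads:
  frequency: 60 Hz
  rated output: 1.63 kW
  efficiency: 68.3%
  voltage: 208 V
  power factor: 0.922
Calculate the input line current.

P_out = 1.63 kW = 1630 W
P_in = P_out / η = 1630 / 0.683 = 2387 W
I = P_in / (V·cosφ) = 2387 / (208 × 0.922) = 12.4 A

12.4 A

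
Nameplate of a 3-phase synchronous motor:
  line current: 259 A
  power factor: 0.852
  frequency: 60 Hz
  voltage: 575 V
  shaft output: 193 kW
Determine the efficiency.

P_out = 193 kW = 193000 W
P_in = √3·V_L·I_L·cosφ = 1.732 × 575 × 259 × 0.852 = 219763 W
η = P_out / P_in = 193000 / 219763 = 0.878 = 87.8%

87.8 %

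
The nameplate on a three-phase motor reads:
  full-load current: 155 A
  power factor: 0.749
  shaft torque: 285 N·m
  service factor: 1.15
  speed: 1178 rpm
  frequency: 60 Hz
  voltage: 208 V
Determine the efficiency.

84.1 %

ω = 2π × 1178/60 = 123.4 rad/s; P_out = τω = 285 × 123.4 = 35169 W
P_in = √3·V_L·I_L·cosφ = 1.732 × 208 × 155 × 0.749 = 41824 W
η = P_out / P_in = 35169 / 41824 = 0.841 = 84.1%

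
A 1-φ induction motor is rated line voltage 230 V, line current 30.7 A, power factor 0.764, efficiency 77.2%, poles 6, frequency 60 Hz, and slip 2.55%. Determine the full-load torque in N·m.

P_in = V·I·cosφ = 230 × 30.7 × 0.764 = 5395 W
P_out = η·P_in = 0.772 × 5395 = 4165 W
n_s = 120×60/6 = 1200 rpm; n = 1200×(1−0.0255) = 1169 rpm
ω = 2π×1169/60 = 122.4 rad/s
τ = P_out/ω = 4165/122.4 = 34 N·m

34 N·m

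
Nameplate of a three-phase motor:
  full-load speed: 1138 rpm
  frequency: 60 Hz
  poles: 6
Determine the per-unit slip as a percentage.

n_s = 120f/p = 120×60/6 = 1200 rpm
s = (n_s − n)/n_s = (1200 − 1138)/1200 = 0.0517

5.17 %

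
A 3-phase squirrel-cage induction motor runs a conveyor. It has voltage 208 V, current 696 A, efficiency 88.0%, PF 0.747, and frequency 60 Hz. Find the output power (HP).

221 HP

P_in = √3·V·I·cosφ = 1.732 × 208 × 696 × 0.747 = 187301 W
P_out = η·P_in = 0.88 × 187301 = 164825 W
= 164825/746 = 221 HP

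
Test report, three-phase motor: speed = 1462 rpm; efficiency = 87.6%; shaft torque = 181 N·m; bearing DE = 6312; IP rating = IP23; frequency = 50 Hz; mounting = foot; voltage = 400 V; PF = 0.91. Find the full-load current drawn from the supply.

ω = 2π×1462/60 = 153.1 rad/s; P_out = τω = 181 × 153.1 = 27711 W
P_in = P_out / η = 27711 / 0.876 = 31634 W
I_L = P_in / (√3·V_L·cosφ) = 31634 / (1.732 × 400 × 0.91) = 50.2 A

50.2 A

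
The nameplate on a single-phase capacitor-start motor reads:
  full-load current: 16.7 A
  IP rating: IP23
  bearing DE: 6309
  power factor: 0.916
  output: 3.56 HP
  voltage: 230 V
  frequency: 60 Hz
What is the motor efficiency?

75.5 %

P_out = 3.56 × 746 = 2656 W
P_in = V·I·cosφ = 230 × 16.7 × 0.916 = 3518 W
η = P_out / P_in = 2656 / 3518 = 0.755 = 75.5%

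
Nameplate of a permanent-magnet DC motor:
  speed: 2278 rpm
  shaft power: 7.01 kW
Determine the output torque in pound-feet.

ω = 2π × 2278/60 = 238.6 rad/s
τ = P/ω = 7010/238.6 = 29.38 N·m
In lb·ft: 29.38/1.356 = 21.7 lb·ft

21.7 lb·ft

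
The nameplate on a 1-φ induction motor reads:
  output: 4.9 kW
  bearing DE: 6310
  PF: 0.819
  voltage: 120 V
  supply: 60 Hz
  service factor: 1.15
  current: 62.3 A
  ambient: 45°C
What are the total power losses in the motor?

P_in = V·I·cosφ = 120×62.3×0.819 = 6123 W
P_out = 4900 W
Losses = P_in − P_out = 6123 − 4900 = 1223 W

1.22 kW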